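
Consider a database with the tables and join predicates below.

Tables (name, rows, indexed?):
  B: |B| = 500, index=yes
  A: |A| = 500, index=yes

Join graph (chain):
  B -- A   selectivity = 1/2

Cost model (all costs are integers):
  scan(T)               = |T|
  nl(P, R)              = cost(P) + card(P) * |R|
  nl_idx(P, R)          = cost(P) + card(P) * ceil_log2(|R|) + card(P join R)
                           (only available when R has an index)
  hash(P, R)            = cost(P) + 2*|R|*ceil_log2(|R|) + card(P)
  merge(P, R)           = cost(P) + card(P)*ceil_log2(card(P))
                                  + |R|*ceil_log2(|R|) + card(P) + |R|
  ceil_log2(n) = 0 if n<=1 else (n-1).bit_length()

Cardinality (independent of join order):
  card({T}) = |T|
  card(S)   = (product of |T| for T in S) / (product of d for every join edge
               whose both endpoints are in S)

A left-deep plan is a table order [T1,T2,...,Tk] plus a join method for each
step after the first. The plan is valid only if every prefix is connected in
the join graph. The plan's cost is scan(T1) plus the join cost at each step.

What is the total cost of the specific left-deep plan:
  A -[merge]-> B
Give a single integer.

step 1: scan A: cost=500, card=500
step 2: join B via merge
    card(P join B) = 500*500/(2) = 125000
    cost = 500 + 500*9 + 500*9 + 500 + 500 = 10500

10500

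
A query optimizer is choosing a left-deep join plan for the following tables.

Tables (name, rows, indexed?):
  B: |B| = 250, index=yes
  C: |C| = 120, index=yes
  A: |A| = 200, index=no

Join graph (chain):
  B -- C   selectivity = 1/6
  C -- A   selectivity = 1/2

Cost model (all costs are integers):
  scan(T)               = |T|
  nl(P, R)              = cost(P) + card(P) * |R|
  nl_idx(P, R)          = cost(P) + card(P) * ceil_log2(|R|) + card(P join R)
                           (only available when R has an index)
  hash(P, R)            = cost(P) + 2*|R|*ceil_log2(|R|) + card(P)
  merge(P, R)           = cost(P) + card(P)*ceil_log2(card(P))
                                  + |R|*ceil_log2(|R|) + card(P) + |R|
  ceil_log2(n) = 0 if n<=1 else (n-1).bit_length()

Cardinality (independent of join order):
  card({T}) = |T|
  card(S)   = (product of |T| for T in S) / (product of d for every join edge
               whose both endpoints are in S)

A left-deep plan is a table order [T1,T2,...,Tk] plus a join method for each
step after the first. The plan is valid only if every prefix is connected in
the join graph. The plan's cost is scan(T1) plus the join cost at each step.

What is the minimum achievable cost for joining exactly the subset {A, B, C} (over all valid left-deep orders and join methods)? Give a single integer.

10380

Selinger DP over subsets of {A,B,C}:
  {B}: scan cost=250, card=250
  {C}: scan cost=120, card=120
  {A}: scan cost=200, card=200
  {BC}: card=5000; try (C,hash)→2180, (B,merge)→3330, (C,merge)→3460, (B,hash)→4240, (B,nl_idx)→6080, (C,nl_idx)→7000 …(+2); best=2180 via (C,hash)
  {AC}: card=12000; try (C,hash)→2080, (A,merge)→2880, (C,merge)→2960, (A,hash)→3440, (C,nl_idx)→13600, (A,nl)→24120 …(+1); best=2080 via (C,hash)
  {ABC}: card=500000; try (A,hash)→10380, (B,hash)→18080, (A,merge)→73980, (B,merge)→184330, (B,nl_idx)→598080, (A,nl)→1002180 …(+1); best=10380 via (A,hash)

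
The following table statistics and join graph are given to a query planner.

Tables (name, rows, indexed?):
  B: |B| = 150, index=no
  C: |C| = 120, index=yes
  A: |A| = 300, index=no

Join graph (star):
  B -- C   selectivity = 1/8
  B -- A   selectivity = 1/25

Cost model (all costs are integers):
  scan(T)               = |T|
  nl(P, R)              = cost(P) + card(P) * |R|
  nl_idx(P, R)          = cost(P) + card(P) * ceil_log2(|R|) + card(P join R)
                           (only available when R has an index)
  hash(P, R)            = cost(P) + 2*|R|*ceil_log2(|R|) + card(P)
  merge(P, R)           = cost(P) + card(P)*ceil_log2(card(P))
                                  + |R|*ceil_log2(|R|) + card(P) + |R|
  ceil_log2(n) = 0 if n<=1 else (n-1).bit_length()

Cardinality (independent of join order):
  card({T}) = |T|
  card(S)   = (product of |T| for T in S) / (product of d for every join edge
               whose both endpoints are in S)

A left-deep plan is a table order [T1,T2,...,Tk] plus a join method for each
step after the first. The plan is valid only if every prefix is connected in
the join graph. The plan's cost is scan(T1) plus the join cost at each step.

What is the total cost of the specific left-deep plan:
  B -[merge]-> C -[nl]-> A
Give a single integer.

step 1: scan B: cost=150, card=150
step 2: join C via merge
    card(P join C) = 150*120/(8) = 2250
    cost = 150 + 150*8 + 120*7 + 150 + 120 = 2460
step 3: join A via nl
    card(P join A) = 2250*300/(25) = 27000
    cost = 2460 + 2250*300 = 677460

677460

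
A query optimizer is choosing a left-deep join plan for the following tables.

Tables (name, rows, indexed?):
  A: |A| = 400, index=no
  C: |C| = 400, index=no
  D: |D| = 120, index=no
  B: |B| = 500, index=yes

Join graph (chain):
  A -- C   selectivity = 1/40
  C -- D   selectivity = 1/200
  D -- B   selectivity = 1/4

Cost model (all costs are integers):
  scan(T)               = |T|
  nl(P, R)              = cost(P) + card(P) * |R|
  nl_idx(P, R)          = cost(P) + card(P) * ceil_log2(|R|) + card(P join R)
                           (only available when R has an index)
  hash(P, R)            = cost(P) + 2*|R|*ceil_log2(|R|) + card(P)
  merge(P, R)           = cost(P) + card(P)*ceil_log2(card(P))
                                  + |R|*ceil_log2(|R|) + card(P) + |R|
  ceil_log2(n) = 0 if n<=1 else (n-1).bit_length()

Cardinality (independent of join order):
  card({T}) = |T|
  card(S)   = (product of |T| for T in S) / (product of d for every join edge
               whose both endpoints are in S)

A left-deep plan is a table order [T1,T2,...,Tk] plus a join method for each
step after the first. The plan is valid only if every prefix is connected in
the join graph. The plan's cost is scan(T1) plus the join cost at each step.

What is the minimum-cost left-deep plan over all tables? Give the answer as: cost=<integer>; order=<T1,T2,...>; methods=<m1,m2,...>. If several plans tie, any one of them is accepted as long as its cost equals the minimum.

Selinger DP (subsets sized 1..n):
  {A}: scan cost=400, card=400
  {C}: scan cost=400, card=400
  {D}: scan cost=120, card=120
  {B}: scan cost=500, card=500
  {AC}: card=4000; try (C,hash)→8000, (A,hash)→8000, (C,merge)→8400, (A,merge)→8400, (C,nl)→160400, (A,nl)→160400; best=8000 via (C,hash)
  {CD}: card=240; try (D,hash)→2480, (C,merge)→5080, (D,merge)→5360, (C,hash)→7440, (C,nl)→48120, (D,nl)→48400; best=2480 via (D,hash)
  {BD}: card=15000; try (D,hash)→2680, (B,merge)→6080, (D,merge)→6460, (B,hash)→9240, (B,nl_idx)→16200, (B,nl)→60120 …(+1); best=2680 via (D,hash)
  {ACD}: card=2400; try (A,merge)→8640, (A,hash)→9920, (D,hash)→13680, (D,merge)→60960, (A,nl)→98480, (D,nl)→488000; best=8640 via (A,merge)
  {BCD}: card=30000; try (B,merge)→9640, (B,hash)→11720, (C,hash)→24880, (B,nl_idx)→34640, (B,nl)→122480, (C,merge)→231680 …(+1); best=9640 via (B,merge)
  {ABCD}: card=300000; try (B,hash)→20040, (B,merge)→44840, (A,hash)→46840, (B,nl_idx)→330240, (A,merge)→493640, (B,nl)→1208640 …(+1); best=20040 via (B,hash)

cost=20040; order=C,D,A,B; methods=hash,merge,hash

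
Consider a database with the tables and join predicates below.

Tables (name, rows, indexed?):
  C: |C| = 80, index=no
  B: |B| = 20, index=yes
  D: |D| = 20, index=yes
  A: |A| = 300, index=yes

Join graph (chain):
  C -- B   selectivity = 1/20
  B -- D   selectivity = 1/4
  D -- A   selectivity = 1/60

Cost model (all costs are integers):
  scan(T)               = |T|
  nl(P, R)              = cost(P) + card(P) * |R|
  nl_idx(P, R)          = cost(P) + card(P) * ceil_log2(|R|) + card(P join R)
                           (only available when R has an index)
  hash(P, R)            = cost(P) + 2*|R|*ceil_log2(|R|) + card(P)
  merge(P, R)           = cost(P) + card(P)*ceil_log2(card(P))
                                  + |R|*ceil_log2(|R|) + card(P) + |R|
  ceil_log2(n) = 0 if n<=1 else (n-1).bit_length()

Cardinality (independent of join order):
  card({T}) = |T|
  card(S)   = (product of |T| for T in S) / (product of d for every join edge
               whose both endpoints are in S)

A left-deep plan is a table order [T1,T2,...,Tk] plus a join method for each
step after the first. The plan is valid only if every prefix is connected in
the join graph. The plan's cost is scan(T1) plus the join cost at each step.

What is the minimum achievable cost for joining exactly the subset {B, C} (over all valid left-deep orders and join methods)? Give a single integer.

360

Selinger DP over subsets of {B,C}:
  {C}: scan cost=80, card=80
  {B}: scan cost=20, card=20
  {BC}: card=80; try (B,hash)→360, (B,nl_idx)→560, (C,merge)→780, (B,merge)→840, (C,hash)→1160, (C,nl)→1620 …(+1); best=360 via (B,hash)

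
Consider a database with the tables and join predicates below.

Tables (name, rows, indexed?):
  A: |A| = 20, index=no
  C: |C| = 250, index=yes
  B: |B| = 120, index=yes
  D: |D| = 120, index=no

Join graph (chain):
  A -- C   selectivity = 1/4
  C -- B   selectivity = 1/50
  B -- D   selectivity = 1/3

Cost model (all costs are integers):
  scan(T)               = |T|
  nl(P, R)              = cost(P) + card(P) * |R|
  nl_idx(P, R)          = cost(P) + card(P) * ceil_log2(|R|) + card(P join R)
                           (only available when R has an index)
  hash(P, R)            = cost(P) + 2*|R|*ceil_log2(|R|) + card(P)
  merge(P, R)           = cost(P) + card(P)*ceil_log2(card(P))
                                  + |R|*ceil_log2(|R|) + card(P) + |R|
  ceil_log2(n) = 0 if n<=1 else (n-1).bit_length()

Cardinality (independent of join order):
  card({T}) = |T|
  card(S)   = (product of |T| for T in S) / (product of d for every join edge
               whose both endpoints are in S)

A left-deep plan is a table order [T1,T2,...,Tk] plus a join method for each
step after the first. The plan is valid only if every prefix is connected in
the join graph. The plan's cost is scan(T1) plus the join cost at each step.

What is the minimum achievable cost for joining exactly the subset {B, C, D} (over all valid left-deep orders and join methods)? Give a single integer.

Selinger DP over subsets of {B,C,D}:
  {C}: scan cost=250, card=250
  {B}: scan cost=120, card=120
  {D}: scan cost=120, card=120
  {BC}: card=600; try (C,nl_idx)→1680, (B,hash)→2180, (B,nl_idx)→2600, (C,merge)→3330, (B,merge)→3460, (C,hash)→4240 …(+2); best=1680 via (C,nl_idx)
  {BD}: card=4800; try (D,hash)→1920, (B,hash)→1920, (D,merge)→2040, (B,merge)→2040, (B,nl_idx)→5760, (D,nl)→14520 …(+1); best=1920 via (D,hash)
  {BCD}: card=24000; try (D,hash)→3960, (D,merge)→9240, (C,hash)→10720, (C,nl_idx)→64320, (C,merge)→71370, (D,nl)→73680 …(+1); best=3960 via (D,hash)

3960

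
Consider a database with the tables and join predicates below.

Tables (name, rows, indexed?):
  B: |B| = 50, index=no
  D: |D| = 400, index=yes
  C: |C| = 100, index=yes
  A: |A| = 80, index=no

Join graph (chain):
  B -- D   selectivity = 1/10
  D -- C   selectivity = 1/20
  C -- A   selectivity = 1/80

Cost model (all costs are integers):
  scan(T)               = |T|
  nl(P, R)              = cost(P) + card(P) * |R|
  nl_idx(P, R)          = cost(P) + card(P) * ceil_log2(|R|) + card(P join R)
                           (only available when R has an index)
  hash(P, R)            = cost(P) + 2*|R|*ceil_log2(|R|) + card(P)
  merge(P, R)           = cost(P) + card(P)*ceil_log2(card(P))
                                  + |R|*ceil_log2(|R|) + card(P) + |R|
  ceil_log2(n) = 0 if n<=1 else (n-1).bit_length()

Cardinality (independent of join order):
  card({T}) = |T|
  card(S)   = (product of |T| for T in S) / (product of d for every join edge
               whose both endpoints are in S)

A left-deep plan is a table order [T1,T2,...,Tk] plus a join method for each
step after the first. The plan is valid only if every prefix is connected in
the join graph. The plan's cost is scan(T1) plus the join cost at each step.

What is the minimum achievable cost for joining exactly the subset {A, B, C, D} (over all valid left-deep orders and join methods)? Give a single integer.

Selinger DP over subsets of {A,B,C,D}:
  {B}: scan cost=50, card=50
  {D}: scan cost=400, card=400
  {C}: scan cost=100, card=100
  {A}: scan cost=80, card=80
  {BD}: card=2000; try (B,hash)→1400, (D,nl_idx)→2500, (D,merge)→4400, (B,merge)→4750, (D,hash)→7300, (D,nl)→20050 …(+1); best=1400 via (B,hash)
  {CD}: card=2000; try (C,hash)→2200, (D,nl_idx)→3000, (D,merge)→4900, (C,merge)→5200, (C,nl_idx)→5200, (D,hash)→7400 …(+2); best=2200 via (C,hash)
  {AC}: card=100; try (C,nl_idx)→740, (A,hash)→1320, (C,merge)→1520, (A,merge)→1540, (C,hash)→1560, (C,nl)→8080 …(+1); best=740 via (C,nl_idx)
  {BCD}: card=10000; try (C,hash)→4800, (B,hash)→4800, (C,nl_idx)→25400, (C,merge)→26200, (B,merge)→26550, (B,nl)→102200 …(+1); best=4800 via (C,hash)
  {ACD}: card=2000; try (D,nl_idx)→3640, (A,hash)→5320, (D,merge)→5540, (D,hash)→8040, (A,merge)→26840, (D,nl)→40740 …(+1); best=3640 via (D,nl_idx)
  {ABCD}: card=10000; try (B,hash)→6240, (A,hash)→15920, (B,merge)→27990, (B,nl)→103640, (A,merge)→155440, (A,nl)→804800; best=6240 via (B,hash)

6240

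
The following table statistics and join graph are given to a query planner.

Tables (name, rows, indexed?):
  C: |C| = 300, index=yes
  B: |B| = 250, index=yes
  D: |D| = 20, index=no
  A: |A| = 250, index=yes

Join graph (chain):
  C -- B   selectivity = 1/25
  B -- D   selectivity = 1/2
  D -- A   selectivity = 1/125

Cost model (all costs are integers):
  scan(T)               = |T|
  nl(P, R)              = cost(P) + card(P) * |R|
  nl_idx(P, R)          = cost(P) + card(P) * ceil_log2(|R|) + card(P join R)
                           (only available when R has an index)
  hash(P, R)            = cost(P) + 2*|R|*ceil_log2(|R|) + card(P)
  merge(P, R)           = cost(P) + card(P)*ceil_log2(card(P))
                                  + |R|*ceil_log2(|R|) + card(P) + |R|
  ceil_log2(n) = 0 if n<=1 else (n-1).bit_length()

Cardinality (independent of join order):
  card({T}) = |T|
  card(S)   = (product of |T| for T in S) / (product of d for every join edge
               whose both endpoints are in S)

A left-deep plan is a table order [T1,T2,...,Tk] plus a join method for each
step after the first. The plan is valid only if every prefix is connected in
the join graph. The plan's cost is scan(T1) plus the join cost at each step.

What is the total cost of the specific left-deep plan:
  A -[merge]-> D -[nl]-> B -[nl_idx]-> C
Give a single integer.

step 1: scan A: cost=250, card=250
step 2: join D via merge
    card(P join D) = 250*20/(125) = 40
    cost = 250 + 250*8 + 20*5 + 250 + 20 = 2620
step 3: join B via nl
    card(P join B) = 40*250/(2) = 5000
    cost = 2620 + 40*250 = 12620
step 4: join C via nl_idx
    card(P join C) = 5000*300/(25) = 60000
    cost = 12620 + 5000*9 + 60000 = 117620

117620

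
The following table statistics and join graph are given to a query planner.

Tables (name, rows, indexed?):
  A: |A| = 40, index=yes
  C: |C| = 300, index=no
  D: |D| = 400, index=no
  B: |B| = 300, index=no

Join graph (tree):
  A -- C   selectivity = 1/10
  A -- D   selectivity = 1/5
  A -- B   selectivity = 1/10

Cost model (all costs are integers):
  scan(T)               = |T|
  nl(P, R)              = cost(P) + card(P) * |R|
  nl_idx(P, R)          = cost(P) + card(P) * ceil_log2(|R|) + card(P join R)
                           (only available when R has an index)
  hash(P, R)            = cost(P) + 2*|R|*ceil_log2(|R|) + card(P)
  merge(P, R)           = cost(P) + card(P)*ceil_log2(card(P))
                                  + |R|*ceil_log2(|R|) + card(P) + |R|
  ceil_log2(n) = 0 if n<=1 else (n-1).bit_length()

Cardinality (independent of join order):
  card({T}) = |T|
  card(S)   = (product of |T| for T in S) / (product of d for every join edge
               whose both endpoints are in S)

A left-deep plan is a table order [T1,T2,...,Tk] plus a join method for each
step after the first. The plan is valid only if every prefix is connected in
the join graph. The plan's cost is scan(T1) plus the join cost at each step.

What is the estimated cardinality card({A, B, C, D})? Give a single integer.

Tables in S: A(40), B(300), C(300), D(400)
Edges inside S: A-C(d=10), A-D(d=5), A-B(d=10)
numerator = 40 * 300 * 300 * 400 = 1440000000
denominator = 10 * 5 * 10 = 500
card(S) = 1440000000 / 500 = 2880000

2880000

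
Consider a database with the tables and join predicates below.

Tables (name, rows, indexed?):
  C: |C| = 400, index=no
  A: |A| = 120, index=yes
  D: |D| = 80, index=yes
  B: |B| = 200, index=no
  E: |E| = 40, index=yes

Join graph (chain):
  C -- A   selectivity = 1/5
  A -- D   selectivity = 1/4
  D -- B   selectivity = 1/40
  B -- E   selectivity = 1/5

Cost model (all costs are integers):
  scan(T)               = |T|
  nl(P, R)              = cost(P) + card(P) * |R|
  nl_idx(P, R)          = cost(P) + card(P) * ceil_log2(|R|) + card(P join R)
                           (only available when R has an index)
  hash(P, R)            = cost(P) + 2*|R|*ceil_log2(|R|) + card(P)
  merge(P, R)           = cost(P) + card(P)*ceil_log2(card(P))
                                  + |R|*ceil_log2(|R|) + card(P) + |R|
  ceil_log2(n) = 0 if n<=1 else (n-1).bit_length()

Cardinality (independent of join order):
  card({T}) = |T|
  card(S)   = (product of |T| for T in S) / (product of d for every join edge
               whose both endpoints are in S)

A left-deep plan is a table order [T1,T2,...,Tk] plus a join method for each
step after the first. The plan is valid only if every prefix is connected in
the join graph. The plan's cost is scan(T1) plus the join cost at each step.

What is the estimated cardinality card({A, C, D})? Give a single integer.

192000

Tables in S: A(120), C(400), D(80)
Edges inside S: C-A(d=5), A-D(d=4)
numerator = 120 * 400 * 80 = 3840000
denominator = 5 * 4 = 20
card(S) = 3840000 / 20 = 192000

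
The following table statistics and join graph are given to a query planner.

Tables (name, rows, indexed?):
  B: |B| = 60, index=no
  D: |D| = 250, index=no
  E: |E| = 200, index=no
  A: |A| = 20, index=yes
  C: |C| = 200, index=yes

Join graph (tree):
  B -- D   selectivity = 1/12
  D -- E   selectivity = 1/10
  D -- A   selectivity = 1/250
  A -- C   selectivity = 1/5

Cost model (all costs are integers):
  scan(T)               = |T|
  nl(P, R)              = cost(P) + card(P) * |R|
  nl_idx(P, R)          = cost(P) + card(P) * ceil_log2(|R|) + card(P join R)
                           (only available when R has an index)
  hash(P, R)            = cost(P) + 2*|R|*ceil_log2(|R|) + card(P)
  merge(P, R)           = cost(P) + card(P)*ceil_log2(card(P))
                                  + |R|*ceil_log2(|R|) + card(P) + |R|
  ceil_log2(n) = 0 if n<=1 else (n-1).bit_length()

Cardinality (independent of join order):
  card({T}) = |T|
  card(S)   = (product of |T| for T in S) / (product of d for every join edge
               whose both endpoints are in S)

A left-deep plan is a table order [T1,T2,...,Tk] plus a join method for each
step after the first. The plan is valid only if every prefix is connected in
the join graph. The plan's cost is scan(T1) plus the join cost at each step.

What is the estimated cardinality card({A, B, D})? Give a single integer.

100

Tables in S: A(20), B(60), D(250)
Edges inside S: B-D(d=12), D-A(d=250)
numerator = 20 * 60 * 250 = 300000
denominator = 12 * 250 = 3000
card(S) = 300000 / 3000 = 100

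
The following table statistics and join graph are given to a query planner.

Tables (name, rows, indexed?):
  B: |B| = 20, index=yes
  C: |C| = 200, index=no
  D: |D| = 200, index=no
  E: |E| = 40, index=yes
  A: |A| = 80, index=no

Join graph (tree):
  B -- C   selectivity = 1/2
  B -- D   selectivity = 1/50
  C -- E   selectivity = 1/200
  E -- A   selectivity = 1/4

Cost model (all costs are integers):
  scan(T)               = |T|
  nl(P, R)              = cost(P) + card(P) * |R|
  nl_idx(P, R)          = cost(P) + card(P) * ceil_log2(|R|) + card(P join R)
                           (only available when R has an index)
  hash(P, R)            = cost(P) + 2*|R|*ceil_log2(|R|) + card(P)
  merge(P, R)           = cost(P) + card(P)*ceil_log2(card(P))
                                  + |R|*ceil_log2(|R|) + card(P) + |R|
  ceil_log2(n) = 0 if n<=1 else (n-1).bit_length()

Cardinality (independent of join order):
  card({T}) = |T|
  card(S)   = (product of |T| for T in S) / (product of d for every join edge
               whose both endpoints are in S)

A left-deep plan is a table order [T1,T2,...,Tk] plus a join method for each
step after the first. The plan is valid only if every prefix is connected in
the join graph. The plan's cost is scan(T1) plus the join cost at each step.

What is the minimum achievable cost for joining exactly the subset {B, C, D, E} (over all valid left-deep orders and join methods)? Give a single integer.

Selinger DP over subsets of {B,C,D,E}:
  {B}: scan cost=20, card=20
  {C}: scan cost=200, card=200
  {D}: scan cost=200, card=200
  {E}: scan cost=40, card=40
  {BC}: card=2000; try (B,hash)→600, (C,merge)→1940, (B,merge)→2120, (B,nl_idx)→3200, (C,hash)→3240, (C,nl)→4020 …(+1); best=600 via (B,hash)
  {BD}: card=80; try (B,hash)→600, (B,nl_idx)→1280, (D,merge)→1940, (B,merge)→2120, (D,hash)→3240, (D,nl)→4020 …(+1); best=600 via (B,hash)
  {CE}: card=40; try (E,hash)→880, (E,nl_idx)→1440, (C,merge)→2120, (E,merge)→2280, (C,hash)→3280, (C,nl)→8040 …(+1); best=880 via (E,hash)
  {BCD}: card=8000; try (C,merge)→3040, (C,hash)→3880, (D,hash)→5800, (C,nl)→16600, (D,merge)→26400, (D,nl)→400600; best=3040 via (C,merge)
  {BCE}: card=400; try (B,hash)→1120, (B,merge)→1280, (B,nl_idx)→1480, (B,nl)→1680, (E,hash)→3080, (E,nl_idx)→13000 …(+2); best=1120 via (B,hash)
  {BCDE}: card=1600; try (D,hash)→4720, (D,merge)→6920, (E,hash)→11520, (E,nl_idx)→52640, (D,nl)→81120, (E,merge)→115320 …(+1); best=4720 via (D,hash)

4720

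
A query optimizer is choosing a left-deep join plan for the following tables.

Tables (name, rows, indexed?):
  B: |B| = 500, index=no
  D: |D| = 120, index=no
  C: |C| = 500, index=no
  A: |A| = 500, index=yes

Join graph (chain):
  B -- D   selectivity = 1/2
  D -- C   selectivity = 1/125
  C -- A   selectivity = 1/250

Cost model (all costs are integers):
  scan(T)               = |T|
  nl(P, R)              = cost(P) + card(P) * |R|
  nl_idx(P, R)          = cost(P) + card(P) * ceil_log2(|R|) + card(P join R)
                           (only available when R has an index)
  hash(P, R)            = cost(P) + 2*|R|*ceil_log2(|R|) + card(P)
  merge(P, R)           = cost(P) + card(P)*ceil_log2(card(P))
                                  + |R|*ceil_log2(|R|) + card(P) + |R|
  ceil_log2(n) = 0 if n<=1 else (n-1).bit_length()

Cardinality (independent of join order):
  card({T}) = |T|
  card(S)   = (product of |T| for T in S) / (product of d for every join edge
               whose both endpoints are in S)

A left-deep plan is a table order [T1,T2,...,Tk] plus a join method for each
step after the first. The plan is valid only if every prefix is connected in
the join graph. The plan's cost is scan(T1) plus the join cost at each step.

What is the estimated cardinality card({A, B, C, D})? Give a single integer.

Tables in S: A(500), B(500), C(500), D(120)
Edges inside S: B-D(d=2), D-C(d=125), C-A(d=250)
numerator = 500 * 500 * 500 * 120 = 15000000000
denominator = 2 * 125 * 250 = 62500
card(S) = 15000000000 / 62500 = 240000

240000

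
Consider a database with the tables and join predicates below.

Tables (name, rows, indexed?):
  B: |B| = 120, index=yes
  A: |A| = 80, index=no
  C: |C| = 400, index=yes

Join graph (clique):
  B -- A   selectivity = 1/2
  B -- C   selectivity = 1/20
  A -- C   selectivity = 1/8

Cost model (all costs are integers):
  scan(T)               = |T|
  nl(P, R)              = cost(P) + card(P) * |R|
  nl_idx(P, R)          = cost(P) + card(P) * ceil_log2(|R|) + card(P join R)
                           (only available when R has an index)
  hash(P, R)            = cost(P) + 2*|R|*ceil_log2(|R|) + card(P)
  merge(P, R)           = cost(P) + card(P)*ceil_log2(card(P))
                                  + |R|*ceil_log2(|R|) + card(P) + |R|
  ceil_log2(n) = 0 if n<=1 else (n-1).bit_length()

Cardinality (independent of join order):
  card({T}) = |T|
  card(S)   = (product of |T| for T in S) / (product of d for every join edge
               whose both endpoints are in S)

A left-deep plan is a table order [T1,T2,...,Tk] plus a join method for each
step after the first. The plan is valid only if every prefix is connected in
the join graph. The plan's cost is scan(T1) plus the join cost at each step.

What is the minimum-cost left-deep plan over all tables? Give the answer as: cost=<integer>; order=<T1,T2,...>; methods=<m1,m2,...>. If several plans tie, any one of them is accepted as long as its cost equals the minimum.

Selinger DP (subsets sized 1..n):
  {B}: scan cost=120, card=120
  {A}: scan cost=80, card=80
  {C}: scan cost=400, card=400
  {AB}: card=4800; try (A,hash)→1360, (B,merge)→1680, (A,merge)→1720, (B,hash)→1840, (B,nl_idx)→5440, (B,nl)→9680 …(+1); best=1360 via (A,hash)
  {BC}: card=2400; try (B,hash)→2480, (C,nl_idx)→3600, (C,merge)→5080, (B,merge)→5360, (B,nl_idx)→5600, (C,hash)→7440 …(+2); best=2480 via (B,hash)
  {AC}: card=4000; try (A,hash)→1920, (C,merge)→4720, (C,nl_idx)→4800, (A,merge)→5040, (C,hash)→7360, (C,nl)→32080 …(+1); best=1920 via (A,hash)
  {ABC}: card=12000; try (A,hash)→6000, (B,hash)→7600, (C,hash)→13360, (A,merge)→34320, (B,nl_idx)→41920, (B,merge)→54880 …(+5); best=6000 via (A,hash)

cost=6000; order=C,B,A; methods=hash,hash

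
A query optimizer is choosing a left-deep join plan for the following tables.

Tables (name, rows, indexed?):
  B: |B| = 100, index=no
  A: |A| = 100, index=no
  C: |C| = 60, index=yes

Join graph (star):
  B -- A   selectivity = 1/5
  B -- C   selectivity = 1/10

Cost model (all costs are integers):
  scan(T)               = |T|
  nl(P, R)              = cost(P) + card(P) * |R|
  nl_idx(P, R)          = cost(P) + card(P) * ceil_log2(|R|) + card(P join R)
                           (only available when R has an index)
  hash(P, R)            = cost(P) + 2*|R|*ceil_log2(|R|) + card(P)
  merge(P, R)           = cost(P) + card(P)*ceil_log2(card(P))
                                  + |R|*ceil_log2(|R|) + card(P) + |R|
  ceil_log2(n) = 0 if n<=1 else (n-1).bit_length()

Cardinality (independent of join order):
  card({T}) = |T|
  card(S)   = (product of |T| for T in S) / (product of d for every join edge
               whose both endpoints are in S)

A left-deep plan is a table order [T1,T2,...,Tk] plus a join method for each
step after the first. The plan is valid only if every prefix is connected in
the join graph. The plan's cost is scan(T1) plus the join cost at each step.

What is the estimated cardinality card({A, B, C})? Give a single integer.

12000

Tables in S: A(100), B(100), C(60)
Edges inside S: B-A(d=5), B-C(d=10)
numerator = 100 * 100 * 60 = 600000
denominator = 5 * 10 = 50
card(S) = 600000 / 50 = 12000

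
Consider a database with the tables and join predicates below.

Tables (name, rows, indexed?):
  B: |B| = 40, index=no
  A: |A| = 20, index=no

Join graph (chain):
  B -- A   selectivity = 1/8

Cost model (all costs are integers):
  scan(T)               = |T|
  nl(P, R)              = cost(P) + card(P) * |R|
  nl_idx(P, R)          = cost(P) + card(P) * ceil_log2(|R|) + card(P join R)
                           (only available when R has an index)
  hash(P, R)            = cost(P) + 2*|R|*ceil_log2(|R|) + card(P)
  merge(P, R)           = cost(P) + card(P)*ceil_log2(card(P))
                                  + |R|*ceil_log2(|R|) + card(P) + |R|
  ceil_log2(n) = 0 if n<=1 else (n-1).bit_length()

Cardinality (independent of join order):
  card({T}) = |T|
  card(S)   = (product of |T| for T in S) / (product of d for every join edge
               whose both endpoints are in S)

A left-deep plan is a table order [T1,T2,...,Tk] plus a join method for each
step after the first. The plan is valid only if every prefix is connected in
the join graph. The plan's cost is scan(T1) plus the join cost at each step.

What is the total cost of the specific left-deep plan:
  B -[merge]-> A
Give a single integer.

440

step 1: scan B: cost=40, card=40
step 2: join A via merge
    card(P join A) = 40*20/(8) = 100
    cost = 40 + 40*6 + 20*5 + 40 + 20 = 440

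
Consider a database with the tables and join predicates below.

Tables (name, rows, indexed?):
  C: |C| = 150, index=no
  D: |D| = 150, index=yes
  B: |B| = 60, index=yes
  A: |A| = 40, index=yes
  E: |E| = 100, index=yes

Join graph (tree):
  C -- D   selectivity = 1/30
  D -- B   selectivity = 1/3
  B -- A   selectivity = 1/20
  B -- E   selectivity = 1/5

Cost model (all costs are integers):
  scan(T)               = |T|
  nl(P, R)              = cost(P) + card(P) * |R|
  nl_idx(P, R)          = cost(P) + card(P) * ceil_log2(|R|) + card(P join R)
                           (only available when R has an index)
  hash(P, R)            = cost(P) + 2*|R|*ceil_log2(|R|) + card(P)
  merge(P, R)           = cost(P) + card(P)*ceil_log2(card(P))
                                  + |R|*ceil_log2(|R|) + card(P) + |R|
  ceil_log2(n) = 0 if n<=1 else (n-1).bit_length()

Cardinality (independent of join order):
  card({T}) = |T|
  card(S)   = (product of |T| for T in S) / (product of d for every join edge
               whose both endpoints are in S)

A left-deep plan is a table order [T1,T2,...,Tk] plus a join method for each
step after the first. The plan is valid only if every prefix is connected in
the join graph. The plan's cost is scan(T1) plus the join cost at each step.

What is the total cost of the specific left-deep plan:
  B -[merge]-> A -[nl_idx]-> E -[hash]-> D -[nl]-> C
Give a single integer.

18008800

step 1: scan B: cost=60, card=60
step 2: join A via merge
    card(P join A) = 60*40/(20) = 120
    cost = 60 + 60*6 + 40*6 + 60 + 40 = 760
step 3: join E via nl_idx
    card(P join E) = 120*100/(5) = 2400
    cost = 760 + 120*7 + 2400 = 4000
step 4: join D via hash
    card(P join D) = 2400*150/(3) = 120000
    cost = 4000 + 2*150*8 + 2400 = 8800
step 5: join C via nl
    card(P join C) = 120000*150/(30) = 600000
    cost = 8800 + 120000*150 = 18008800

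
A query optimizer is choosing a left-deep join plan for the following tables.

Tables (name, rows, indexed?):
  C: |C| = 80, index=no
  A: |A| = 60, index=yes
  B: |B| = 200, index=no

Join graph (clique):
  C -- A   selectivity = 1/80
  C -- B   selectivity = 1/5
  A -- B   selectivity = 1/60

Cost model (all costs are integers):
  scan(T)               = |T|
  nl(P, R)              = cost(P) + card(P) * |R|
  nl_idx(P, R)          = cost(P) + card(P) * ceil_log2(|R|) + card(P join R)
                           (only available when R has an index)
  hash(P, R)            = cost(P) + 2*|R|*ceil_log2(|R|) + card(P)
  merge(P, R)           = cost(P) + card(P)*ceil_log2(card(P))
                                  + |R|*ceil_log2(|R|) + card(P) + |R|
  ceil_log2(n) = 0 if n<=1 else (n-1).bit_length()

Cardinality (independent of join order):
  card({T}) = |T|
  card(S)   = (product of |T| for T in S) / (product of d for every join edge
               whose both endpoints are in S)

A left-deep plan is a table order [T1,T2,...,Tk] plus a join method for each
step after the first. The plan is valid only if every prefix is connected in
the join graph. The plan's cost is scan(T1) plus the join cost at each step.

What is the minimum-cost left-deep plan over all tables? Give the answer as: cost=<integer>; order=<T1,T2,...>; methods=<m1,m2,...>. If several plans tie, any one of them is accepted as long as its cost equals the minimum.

cost=2440; order=B,A,C; methods=hash,hash

Selinger DP (subsets sized 1..n):
  {C}: scan cost=80, card=80
  {A}: scan cost=60, card=60
  {B}: scan cost=200, card=200
  {AC}: card=60; try (A,nl_idx)→620, (A,hash)→880, (C,merge)→1120, (A,merge)→1140, (C,hash)→1240, (C,nl)→4860 …(+1); best=620 via (A,nl_idx)
  {BC}: card=3200; try (C,hash)→1520, (B,merge)→2520, (C,merge)→2640, (B,hash)→3360, (B,nl)→16080, (C,nl)→16200; best=1520 via (C,hash)
  {AB}: card=200; try (A,hash)→1120, (A,nl_idx)→1600, (B,merge)→2280, (A,merge)→2420, (B,hash)→3320, (B,nl)→12060 …(+1); best=1120 via (A,hash)
  {ABC}: card=40; try (C,hash)→2440, (B,merge)→2840, (C,merge)→3560, (B,hash)→3880, (A,hash)→5440, (B,nl)→12620 …(+4); best=2440 via (C,hash)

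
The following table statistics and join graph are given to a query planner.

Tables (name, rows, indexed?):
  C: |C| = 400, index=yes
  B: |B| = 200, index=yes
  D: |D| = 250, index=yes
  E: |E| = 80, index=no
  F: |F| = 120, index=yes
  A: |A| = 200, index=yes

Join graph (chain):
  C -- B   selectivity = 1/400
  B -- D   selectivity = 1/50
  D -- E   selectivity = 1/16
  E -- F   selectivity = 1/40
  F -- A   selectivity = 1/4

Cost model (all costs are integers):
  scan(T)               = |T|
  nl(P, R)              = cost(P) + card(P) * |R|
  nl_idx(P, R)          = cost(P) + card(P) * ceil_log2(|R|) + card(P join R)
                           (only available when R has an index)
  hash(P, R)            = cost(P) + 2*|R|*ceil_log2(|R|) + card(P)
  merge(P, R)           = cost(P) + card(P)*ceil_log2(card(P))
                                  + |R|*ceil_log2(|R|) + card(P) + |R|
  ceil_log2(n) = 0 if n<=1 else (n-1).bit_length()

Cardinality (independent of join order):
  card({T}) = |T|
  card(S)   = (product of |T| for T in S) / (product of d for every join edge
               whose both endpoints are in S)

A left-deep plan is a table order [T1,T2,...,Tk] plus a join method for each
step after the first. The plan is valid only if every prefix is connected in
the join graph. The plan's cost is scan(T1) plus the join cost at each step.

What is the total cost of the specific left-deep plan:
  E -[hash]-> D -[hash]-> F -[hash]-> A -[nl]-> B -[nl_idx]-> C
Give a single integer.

step 1: scan E: cost=80, card=80
step 2: join D via hash
    card(P join D) = 80*250/(16) = 1250
    cost = 80 + 2*250*8 + 80 = 4160
step 3: join F via hash
    card(P join F) = 1250*120/(40) = 3750
    cost = 4160 + 2*120*7 + 1250 = 7090
step 4: join A via hash
    card(P join A) = 3750*200/(4) = 187500
    cost = 7090 + 2*200*8 + 3750 = 14040
step 5: join B via nl
    card(P join B) = 187500*200/(50) = 750000
    cost = 14040 + 187500*200 = 37514040
step 6: join C via nl_idx
    card(P join C) = 750000*400/(400) = 750000
    cost = 37514040 + 750000*9 + 750000 = 45014040

45014040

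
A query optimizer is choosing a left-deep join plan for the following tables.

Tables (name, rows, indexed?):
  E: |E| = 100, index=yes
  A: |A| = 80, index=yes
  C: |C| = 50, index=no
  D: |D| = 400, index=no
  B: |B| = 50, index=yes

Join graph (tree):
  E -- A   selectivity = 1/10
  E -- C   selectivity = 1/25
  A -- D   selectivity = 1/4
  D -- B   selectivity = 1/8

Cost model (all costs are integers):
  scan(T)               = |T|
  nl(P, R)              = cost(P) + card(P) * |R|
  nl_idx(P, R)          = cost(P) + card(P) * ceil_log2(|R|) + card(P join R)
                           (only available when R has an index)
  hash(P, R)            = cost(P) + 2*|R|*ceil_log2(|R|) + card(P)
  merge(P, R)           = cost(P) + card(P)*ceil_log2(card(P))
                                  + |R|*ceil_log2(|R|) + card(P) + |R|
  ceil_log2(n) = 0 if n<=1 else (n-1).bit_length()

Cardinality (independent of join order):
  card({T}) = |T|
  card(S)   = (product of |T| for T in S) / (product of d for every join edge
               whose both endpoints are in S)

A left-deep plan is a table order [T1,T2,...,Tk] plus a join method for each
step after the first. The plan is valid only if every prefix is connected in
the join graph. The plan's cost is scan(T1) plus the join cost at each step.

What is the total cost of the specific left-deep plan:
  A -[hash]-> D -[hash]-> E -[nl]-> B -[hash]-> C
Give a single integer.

4517360

step 1: scan A: cost=80, card=80
step 2: join D via hash
    card(P join D) = 80*400/(4) = 8000
    cost = 80 + 2*400*9 + 80 = 7360
step 3: join E via hash
    card(P join E) = 8000*100/(10) = 80000
    cost = 7360 + 2*100*7 + 8000 = 16760
step 4: join B via nl
    card(P join B) = 80000*50/(8) = 500000
    cost = 16760 + 80000*50 = 4016760
step 5: join C via hash
    card(P join C) = 500000*50/(25) = 1000000
    cost = 4016760 + 2*50*6 + 500000 = 4517360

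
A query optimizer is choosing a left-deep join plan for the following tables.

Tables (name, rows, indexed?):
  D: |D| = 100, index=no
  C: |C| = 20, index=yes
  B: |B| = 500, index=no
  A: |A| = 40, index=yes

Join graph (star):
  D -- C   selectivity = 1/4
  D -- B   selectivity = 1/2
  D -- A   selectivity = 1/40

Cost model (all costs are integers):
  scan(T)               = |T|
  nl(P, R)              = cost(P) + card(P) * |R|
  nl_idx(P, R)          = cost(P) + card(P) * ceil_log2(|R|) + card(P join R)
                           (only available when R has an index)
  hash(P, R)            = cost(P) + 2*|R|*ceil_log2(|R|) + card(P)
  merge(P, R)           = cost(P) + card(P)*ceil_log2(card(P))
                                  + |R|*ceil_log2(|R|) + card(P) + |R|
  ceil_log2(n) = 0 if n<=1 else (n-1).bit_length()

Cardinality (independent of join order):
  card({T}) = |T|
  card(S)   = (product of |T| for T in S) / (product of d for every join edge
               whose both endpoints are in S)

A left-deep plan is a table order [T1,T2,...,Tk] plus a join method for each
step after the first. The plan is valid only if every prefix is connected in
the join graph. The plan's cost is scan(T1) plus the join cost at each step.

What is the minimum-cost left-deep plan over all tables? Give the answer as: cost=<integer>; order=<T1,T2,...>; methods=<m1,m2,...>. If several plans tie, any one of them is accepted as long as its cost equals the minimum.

Selinger DP (subsets sized 1..n):
  {D}: scan cost=100, card=100
  {C}: scan cost=20, card=20
  {B}: scan cost=500, card=500
  {A}: scan cost=40, card=40
  {CD}: card=500; try (C,hash)→400, (D,merge)→940, (C,merge)→1020, (C,nl_idx)→1100, (D,hash)→1440, (D,nl)→2020 …(+1); best=400 via (C,hash)
  {BD}: card=25000; try (D,hash)→2400, (B,merge)→5900, (D,merge)→6300, (B,hash)→9200, (B,nl)→50100, (D,nl)→50500; best=2400 via (D,hash)
  {AD}: card=100; try (A,hash)→680, (A,nl_idx)→800, (D,merge)→1120, (A,merge)→1180, (D,hash)→1480, (D,nl)→4040 …(+1); best=680 via (A,hash)
  {BCD}: card=125000; try (B,hash)→9900, (B,merge)→10400, (C,hash)→27600, (B,nl)→250400, (C,nl_idx)→252400, (C,merge)→402520 …(+1); best=9900 via (B,hash)
  {ACD}: card=500; try (C,hash)→980, (A,hash)→1380, (C,merge)→1600, (C,nl_idx)→1680, (C,nl)→2680, (A,nl_idx)→3900 …(+2); best=980 via (C,hash)
  {ABD}: card=25000; try (B,merge)→6480, (B,hash)→9780, (A,hash)→27880, (B,nl)→50680, (A,nl_idx)→177400, (A,merge)→402680 …(+1); best=6480 via (B,merge)
  {ABCD}: card=125000; try (B,hash)→10480, (B,merge)→10980, (C,hash)→31680, (A,hash)→135380, (B,nl)→250980, (C,nl_idx)→256480 …(+5); best=10480 via (B,hash)

cost=10480; order=D,A,C,B; methods=hash,hash,hash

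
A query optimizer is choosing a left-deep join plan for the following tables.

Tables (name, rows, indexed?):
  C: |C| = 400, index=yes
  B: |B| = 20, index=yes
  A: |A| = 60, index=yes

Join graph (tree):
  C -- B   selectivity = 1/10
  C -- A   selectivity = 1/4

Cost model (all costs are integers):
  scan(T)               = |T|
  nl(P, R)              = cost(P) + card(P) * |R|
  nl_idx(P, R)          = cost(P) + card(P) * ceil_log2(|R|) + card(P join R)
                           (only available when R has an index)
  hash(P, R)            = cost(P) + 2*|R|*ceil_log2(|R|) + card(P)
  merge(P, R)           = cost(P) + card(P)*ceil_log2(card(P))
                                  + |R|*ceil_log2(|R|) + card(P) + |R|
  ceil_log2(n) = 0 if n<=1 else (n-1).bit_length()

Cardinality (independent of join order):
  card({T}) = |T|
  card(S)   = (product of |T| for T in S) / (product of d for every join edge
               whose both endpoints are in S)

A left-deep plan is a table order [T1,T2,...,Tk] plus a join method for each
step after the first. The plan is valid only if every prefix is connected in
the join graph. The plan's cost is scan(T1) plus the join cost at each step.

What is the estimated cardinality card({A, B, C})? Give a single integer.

12000

Tables in S: A(60), B(20), C(400)
Edges inside S: C-B(d=10), C-A(d=4)
numerator = 60 * 20 * 400 = 480000
denominator = 10 * 4 = 40
card(S) = 480000 / 40 = 12000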